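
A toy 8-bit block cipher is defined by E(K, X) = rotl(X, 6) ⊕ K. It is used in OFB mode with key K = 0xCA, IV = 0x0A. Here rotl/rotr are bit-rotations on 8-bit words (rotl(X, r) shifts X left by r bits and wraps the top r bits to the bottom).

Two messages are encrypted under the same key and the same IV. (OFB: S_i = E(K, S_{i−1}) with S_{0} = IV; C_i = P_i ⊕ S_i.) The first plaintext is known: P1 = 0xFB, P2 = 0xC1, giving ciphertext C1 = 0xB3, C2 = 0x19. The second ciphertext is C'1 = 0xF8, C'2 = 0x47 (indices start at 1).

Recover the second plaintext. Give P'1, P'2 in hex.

In OFB with a reused IV, both messages share the same keystream S_i, so C_i ⊕ C'_i = P_i ⊕ P'_i and thus P'_i = P_i ⊕ C_i ⊕ C'_i.
P'1: 0xFB ⊕ 0xB3 ⊕ 0xF8 = 0xB0.
P'2: 0xC1 ⊕ 0x19 ⊕ 0x47 = 0x9F.

P'1 = 0xB0, P'2 = 0x9F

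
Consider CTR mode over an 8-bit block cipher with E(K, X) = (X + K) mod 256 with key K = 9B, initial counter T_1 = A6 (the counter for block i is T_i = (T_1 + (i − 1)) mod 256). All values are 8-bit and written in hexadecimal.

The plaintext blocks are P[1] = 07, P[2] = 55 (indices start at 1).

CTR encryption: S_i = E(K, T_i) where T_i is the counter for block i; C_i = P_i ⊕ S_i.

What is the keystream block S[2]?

C[1]: T = A6, S = E(K, T) = 41; 07 ⊕ 41 = 46.
C[2]: T = A7, S = E(K, T) = 42; 55 ⊕ 42 = 17.
So S[2] = 42.

42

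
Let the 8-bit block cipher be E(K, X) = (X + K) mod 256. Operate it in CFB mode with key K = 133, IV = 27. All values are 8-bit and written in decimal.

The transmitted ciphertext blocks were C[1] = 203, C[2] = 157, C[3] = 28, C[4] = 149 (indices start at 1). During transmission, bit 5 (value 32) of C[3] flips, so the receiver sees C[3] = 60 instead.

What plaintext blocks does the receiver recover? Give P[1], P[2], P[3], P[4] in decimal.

P[1] = 107, P[2] = 205, P[3] = 30, P[4] = 84

CFB decryption: P_i = C_i ⊕ E(K, C_{i−1}), with C_{0} = IV.
Only C[3] changed, to 60. In CFB, a change in C_i flips the same bit in P_i and garbles P_{i+1}. Decrypting the received ciphertext:
P[1]: E(K, 27) = 160; 203 ⊕ 160 = 107.
P[2]: E(K, 203) = 80; 157 ⊕ 80 = 205.
P[3]: E(K, 157) = 34; 60 ⊕ 34 = 30.
P[4]: E(K, 60) = 193; 149 ⊕ 193 = 84.
Blocks that differ from the original plaintext: P[3], P[4].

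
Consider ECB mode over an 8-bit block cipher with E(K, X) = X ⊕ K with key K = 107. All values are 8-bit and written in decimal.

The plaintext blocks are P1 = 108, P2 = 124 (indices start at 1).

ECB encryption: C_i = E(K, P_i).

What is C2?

C2 = 23

C2: E(K, 124) = 23.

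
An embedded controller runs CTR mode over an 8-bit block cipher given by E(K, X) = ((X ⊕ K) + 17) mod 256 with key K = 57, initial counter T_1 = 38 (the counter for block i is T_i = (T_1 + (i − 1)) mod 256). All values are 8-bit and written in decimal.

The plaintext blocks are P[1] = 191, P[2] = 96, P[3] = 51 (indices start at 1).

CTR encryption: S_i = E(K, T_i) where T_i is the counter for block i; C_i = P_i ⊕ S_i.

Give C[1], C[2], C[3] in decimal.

C[1] = 143, C[2] = 79, C[3] = 17

C[1]: T = 38, S = E(K, T) = 48; 191 ⊕ 48 = 143.
C[2]: T = 39, S = E(K, T) = 47; 96 ⊕ 47 = 79.
C[3]: T = 40, S = E(K, T) = 34; 51 ⊕ 34 = 17.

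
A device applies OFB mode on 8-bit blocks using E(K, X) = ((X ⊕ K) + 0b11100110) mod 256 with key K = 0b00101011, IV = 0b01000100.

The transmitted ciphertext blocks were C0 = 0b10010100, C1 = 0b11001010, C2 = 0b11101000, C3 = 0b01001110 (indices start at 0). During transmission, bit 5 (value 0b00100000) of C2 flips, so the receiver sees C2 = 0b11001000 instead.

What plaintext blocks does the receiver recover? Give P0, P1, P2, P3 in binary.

OFB decryption: S_i = E(K, S_{i−1}) with S_{−1} = IV; P_i = C_i ⊕ S_i.
Only C2 changed, to 0b11001000. In OFB, a change in C_i flips the same bit in P_i only; the keystream is unaffected. Decrypting the received ciphertext:
P0: S = E(K, 0b01000100) = 0b01010101; 0b10010100 ⊕ 0b01010101 = 0b11000001.
P1: S = E(K, 0b01010101) = 0b01100100; 0b11001010 ⊕ 0b01100100 = 0b10101110.
P2: S = E(K, 0b01100100) = 0b00110101; 0b11001000 ⊕ 0b00110101 = 0b11111101.
P3: S = E(K, 0b00110101) = 0b00000100; 0b01001110 ⊕ 0b00000100 = 0b01001010.
Blocks that differ from the original plaintext: P2.

P0 = 0b11000001, P1 = 0b10101110, P2 = 0b11111101, P3 = 0b01001010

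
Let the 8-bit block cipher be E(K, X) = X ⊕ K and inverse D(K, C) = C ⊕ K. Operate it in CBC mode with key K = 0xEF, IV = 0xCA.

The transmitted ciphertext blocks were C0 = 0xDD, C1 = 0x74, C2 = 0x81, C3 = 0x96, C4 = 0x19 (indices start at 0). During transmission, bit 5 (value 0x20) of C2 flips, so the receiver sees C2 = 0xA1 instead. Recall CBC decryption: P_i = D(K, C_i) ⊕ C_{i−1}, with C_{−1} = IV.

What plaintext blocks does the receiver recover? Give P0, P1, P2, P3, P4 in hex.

P0 = 0xF8, P1 = 0x46, P2 = 0x3A, P3 = 0xD8, P4 = 0x60

Only C2 changed, to 0xA1. In CBC, a change in C_i garbles P_i and flips the same bit in P_{i+1}. Decrypting the received ciphertext:
P0: D(K, 0xDD) = 0x32; 0x32 ⊕ 0xCA = 0xF8.
P1: D(K, 0x74) = 0x9B; 0x9B ⊕ 0xDD = 0x46.
P2: D(K, 0xA1) = 0x4E; 0x4E ⊕ 0x74 = 0x3A.
P3: D(K, 0x96) = 0x79; 0x79 ⊕ 0xA1 = 0xD8.
P4: D(K, 0x19) = 0xF6; 0xF6 ⊕ 0x96 = 0x60.
Blocks that differ from the original plaintext: P2, P3.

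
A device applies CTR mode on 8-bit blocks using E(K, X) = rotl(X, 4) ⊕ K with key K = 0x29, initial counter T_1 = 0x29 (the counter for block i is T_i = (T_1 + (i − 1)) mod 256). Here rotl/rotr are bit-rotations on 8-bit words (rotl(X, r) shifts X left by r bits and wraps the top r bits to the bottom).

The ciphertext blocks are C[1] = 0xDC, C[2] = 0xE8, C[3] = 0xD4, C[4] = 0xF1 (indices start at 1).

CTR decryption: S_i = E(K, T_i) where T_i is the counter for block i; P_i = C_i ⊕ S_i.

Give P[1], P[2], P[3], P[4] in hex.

P[1] = 0x67, P[2] = 0x63, P[3] = 0x4F, P[4] = 0x1A

P[1]: T = 0x29, S = E(K, T) = 0xBB; 0xDC ⊕ 0xBB = 0x67.
P[2]: T = 0x2A, S = E(K, T) = 0x8B; 0xE8 ⊕ 0x8B = 0x63.
P[3]: T = 0x2B, S = E(K, T) = 0x9B; 0xD4 ⊕ 0x9B = 0x4F.
P[4]: T = 0x2C, S = E(K, T) = 0xEB; 0xF1 ⊕ 0xEB = 0x1A.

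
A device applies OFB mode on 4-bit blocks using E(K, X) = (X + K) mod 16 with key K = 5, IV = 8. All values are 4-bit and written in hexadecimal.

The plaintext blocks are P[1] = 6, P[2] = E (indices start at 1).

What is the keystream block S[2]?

OFB encryption: S_i = E(K, S_{i−1}) with S_{0} = IV; C_i = P_i ⊕ S_i.
C[1]: S = E(K, 8) = D; 6 ⊕ D = B.
C[2]: S = E(K, D) = 2; E ⊕ 2 = C.
So S[2] = 2.

2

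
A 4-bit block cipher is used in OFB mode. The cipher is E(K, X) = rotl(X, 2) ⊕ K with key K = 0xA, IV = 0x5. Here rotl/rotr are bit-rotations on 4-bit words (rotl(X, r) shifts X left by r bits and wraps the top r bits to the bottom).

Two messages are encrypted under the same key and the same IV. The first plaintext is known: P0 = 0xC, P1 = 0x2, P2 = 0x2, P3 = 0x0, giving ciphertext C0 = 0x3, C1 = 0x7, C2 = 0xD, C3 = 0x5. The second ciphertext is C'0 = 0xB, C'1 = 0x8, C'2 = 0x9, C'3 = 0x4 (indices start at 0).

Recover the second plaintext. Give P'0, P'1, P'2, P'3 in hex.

P'0 = 0x4, P'1 = 0xD, P'2 = 0x6, P'3 = 0x1

In OFB with a reused IV, both messages share the same keystream S_i, so C_i ⊕ C'_i = P_i ⊕ P'_i and thus P'_i = P_i ⊕ C_i ⊕ C'_i.
P'0: 0xC ⊕ 0x3 ⊕ 0xB = 0x4.
P'1: 0x2 ⊕ 0x7 ⊕ 0x8 = 0xD.
P'2: 0x2 ⊕ 0xD ⊕ 0x9 = 0x6.
P'3: 0x0 ⊕ 0x5 ⊕ 0x4 = 0x1.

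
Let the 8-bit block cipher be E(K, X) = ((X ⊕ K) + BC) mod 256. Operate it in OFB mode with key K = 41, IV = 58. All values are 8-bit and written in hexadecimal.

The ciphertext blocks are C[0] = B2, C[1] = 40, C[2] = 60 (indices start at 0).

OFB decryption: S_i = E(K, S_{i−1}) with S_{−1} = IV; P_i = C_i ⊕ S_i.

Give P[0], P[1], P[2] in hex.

P[0]: S = E(K, 58) = D5; B2 ⊕ D5 = 67.
P[1]: S = E(K, D5) = 50; 40 ⊕ 50 = 10.
P[2]: S = E(K, 50) = CD; 60 ⊕ CD = AD.

P[0] = 67, P[1] = 10, P[2] = AD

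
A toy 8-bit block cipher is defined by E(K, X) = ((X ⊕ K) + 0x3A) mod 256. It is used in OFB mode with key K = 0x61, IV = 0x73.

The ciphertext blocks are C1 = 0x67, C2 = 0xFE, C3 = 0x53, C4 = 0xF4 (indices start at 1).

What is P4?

P4 = 0xAF

OFB decryption: S_i = E(K, S_{i−1}) with S_{0} = IV; P_i = C_i ⊕ S_i.
P1: S = E(K, 0x73) = 0x4C; 0x67 ⊕ 0x4C = 0x2B.
P2: S = E(K, 0x4C) = 0x67; 0xFE ⊕ 0x67 = 0x99.
P3: S = E(K, 0x67) = 0x40; 0x53 ⊕ 0x40 = 0x13.
P4: S = E(K, 0x40) = 0x5B; 0xF4 ⊕ 0x5B = 0xAF.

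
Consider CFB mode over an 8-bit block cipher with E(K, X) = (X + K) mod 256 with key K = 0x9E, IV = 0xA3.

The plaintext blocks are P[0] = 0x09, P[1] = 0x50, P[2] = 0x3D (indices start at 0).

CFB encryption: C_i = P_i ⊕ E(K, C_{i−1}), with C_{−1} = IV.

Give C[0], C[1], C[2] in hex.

C[0]: E(K, 0xA3) = 0x41; 0x09 ⊕ 0x41 = 0x48.
C[1]: E(K, 0x48) = 0xE6; 0x50 ⊕ 0xE6 = 0xB6.
C[2]: E(K, 0xB6) = 0x54; 0x3D ⊕ 0x54 = 0x69.

C[0] = 0x48, C[1] = 0xB6, C[2] = 0x69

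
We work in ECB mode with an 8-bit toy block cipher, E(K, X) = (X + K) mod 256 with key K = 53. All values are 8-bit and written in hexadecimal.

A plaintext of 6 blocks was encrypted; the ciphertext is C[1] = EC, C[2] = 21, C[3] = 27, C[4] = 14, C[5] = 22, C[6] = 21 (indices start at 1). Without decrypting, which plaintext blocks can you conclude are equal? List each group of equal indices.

P[2] = P[6]

ECB encrypts each block independently with the same key, so equal ciphertext blocks imply equal plaintext blocks.
C[2] = C[6] = 21, so P[2] = P[6].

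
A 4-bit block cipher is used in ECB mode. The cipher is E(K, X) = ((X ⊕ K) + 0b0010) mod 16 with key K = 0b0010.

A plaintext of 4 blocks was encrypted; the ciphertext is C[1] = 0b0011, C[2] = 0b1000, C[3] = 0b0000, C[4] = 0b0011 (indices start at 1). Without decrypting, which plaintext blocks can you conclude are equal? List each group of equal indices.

ECB encrypts each block independently with the same key, so equal ciphertext blocks imply equal plaintext blocks.
C[1] = C[4] = 0b0011, so P[1] = P[4].

P[1] = P[4]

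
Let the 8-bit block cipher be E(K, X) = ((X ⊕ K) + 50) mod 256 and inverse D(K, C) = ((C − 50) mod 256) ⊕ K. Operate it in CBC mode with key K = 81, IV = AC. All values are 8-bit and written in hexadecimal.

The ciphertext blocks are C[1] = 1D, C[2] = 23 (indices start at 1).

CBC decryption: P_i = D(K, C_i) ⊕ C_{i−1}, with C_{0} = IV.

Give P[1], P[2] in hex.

P[1]: D(K, 1D) = 4C; 4C ⊕ AC = E0.
P[2]: D(K, 23) = 52; 52 ⊕ 1D = 4F.

P[1] = E0, P[2] = 4F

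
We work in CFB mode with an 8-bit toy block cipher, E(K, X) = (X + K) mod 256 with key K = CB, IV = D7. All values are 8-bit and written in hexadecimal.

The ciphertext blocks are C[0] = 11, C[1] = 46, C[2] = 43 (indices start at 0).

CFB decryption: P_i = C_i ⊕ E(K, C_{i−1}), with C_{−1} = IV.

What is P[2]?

P[2] = 52

P[2]: E(K, 46) = 11; 43 ⊕ 11 = 52.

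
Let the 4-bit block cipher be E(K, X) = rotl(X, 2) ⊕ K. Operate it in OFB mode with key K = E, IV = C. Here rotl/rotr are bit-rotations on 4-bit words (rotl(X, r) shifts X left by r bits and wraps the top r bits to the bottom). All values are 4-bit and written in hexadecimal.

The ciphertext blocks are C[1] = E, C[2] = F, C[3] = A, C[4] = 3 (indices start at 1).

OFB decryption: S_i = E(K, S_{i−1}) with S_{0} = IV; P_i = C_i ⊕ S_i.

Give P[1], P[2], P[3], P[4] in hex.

P[1] = 3, P[2] = 6, P[3] = 2, P[4] = F

P[1]: S = E(K, C) = D; E ⊕ D = 3.
P[2]: S = E(K, D) = 9; F ⊕ 9 = 6.
P[3]: S = E(K, 9) = 8; A ⊕ 8 = 2.
P[4]: S = E(K, 8) = C; 3 ⊕ C = F.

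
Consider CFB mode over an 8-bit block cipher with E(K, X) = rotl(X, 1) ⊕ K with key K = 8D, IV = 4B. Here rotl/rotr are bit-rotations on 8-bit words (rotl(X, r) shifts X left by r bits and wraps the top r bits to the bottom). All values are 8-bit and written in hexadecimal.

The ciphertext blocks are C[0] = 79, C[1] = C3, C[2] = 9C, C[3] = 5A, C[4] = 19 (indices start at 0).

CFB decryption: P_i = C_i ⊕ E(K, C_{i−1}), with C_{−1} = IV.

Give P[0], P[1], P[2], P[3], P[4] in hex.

P[0] = 62, P[1] = BC, P[2] = 96, P[3] = EE, P[4] = 20

P[0]: E(K, 4B) = 1B; 79 ⊕ 1B = 62.
P[1]: E(K, 79) = 7F; C3 ⊕ 7F = BC.
P[2]: E(K, C3) = 0A; 9C ⊕ 0A = 96.
P[3]: E(K, 9C) = B4; 5A ⊕ B4 = EE.
P[4]: E(K, 5A) = 39; 19 ⊕ 39 = 20.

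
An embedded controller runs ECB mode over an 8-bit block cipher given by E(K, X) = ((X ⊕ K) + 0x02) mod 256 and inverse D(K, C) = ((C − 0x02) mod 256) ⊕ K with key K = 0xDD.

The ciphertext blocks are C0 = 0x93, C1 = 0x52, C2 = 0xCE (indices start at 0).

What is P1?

P1 = 0x8D

ECB decryption: P_i = D(K, C_i).
P1: D(K, 0x52) = 0x8D.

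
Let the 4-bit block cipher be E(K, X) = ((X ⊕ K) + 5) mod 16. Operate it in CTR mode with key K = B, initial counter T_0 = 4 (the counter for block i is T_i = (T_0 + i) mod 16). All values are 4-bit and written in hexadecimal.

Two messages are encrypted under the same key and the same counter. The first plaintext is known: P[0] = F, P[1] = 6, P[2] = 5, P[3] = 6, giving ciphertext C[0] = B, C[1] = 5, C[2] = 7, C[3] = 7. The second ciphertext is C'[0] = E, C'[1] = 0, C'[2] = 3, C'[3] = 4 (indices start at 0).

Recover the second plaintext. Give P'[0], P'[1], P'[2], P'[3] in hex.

P'[0] = A, P'[1] = 3, P'[2] = 1, P'[3] = 5

In CTR with a reused counter, both messages share the same keystream S_i, so C_i ⊕ C'_i = P_i ⊕ P'_i and thus P'_i = P_i ⊕ C_i ⊕ C'_i.
P'[0]: F ⊕ B ⊕ E = A.
P'[1]: 6 ⊕ 5 ⊕ 0 = 3.
P'[2]: 5 ⊕ 7 ⊕ 3 = 1.
P'[3]: 6 ⊕ 7 ⊕ 4 = 5.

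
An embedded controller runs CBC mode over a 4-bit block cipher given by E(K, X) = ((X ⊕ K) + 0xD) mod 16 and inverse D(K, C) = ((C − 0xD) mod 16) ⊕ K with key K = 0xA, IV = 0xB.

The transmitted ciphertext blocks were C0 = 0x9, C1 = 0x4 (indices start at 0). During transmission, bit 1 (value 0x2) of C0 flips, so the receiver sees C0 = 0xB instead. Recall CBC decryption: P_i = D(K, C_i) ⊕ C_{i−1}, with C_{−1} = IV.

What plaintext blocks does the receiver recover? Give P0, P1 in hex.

Only C0 changed, to 0xB. In CBC, a change in C_i garbles P_i and flips the same bit in P_{i+1}. Decrypting the received ciphertext:
P0: D(K, 0xB) = 0x4; 0x4 ⊕ 0xB = 0xF.
P1: D(K, 0x4) = 0xD; 0xD ⊕ 0xB = 0x6.
Blocks that differ from the original plaintext: P0, P1.

P0 = 0xF, P1 = 0x6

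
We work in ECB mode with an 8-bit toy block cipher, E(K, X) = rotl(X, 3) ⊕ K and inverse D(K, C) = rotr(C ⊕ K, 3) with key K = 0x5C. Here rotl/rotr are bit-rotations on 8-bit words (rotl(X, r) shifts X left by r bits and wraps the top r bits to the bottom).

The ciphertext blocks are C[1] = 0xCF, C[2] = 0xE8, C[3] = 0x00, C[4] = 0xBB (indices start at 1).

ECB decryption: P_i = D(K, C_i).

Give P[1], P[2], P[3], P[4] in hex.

P[1]: D(K, 0xCF) = 0x72.
P[2]: D(K, 0xE8) = 0x96.
P[3]: D(K, 0x00) = 0x8B.
P[4]: D(K, 0xBB) = 0xFC.

P[1] = 0x72, P[2] = 0x96, P[3] = 0x8B, P[4] = 0xFC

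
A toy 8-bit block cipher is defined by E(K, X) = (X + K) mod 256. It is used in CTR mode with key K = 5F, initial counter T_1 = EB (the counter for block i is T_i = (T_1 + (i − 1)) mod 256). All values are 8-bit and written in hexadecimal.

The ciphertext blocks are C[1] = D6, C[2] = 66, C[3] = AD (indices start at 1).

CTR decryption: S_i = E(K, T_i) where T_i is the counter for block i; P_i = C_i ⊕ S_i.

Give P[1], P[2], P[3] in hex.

P[1]: T = EB, S = E(K, T) = 4A; D6 ⊕ 4A = 9C.
P[2]: T = EC, S = E(K, T) = 4B; 66 ⊕ 4B = 2D.
P[3]: T = ED, S = E(K, T) = 4C; AD ⊕ 4C = E1.

P[1] = 9C, P[2] = 2D, P[3] = E1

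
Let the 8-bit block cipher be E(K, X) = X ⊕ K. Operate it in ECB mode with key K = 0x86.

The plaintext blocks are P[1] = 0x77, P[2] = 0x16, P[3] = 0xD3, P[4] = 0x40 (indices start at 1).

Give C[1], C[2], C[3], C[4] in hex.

ECB encryption: C_i = E(K, P_i).
C[1]: E(K, 0x77) = 0xF1.
C[2]: E(K, 0x16) = 0x90.
C[3]: E(K, 0xD3) = 0x55.
C[4]: E(K, 0x40) = 0xC6.

C[1] = 0xF1, C[2] = 0x90, C[3] = 0x55, C[4] = 0xC6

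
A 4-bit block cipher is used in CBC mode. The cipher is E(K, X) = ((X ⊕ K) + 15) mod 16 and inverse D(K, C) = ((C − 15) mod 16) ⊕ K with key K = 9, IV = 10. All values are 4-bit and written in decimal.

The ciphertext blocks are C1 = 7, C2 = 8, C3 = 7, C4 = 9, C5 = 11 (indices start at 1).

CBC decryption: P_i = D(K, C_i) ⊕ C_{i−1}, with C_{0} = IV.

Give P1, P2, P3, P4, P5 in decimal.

P1 = 11, P2 = 7, P3 = 9, P4 = 4, P5 = 12

P1: D(K, 7) = 1; 1 ⊕ 10 = 11.
P2: D(K, 8) = 0; 0 ⊕ 7 = 7.
P3: D(K, 7) = 1; 1 ⊕ 8 = 9.
P4: D(K, 9) = 3; 3 ⊕ 7 = 4.
P5: D(K, 11) = 5; 5 ⊕ 9 = 12.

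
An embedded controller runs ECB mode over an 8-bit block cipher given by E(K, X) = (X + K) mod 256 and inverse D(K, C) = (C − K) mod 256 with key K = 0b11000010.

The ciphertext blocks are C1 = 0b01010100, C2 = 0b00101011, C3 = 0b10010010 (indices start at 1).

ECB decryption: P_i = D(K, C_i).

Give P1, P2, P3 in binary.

P1 = 0b10010010, P2 = 0b01101001, P3 = 0b11010000

P1: D(K, 0b01010100) = 0b10010010.
P2: D(K, 0b00101011) = 0b01101001.
P3: D(K, 0b10010010) = 0b11010000.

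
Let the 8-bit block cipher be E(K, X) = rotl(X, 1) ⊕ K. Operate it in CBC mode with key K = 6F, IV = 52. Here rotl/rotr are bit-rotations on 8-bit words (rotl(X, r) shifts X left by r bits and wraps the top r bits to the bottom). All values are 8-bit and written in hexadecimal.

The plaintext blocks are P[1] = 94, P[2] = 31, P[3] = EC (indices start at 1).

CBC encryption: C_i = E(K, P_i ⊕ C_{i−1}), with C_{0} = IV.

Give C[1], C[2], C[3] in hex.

C[1]: P[1] ⊕ 52 = C6; E(K, C6) = E2.
C[2]: P[2] ⊕ E2 = D3; E(K, D3) = C8.
C[3]: P[3] ⊕ C8 = 24; E(K, 24) = 27.

C[1] = E2, C[2] = C8, C[3] = 27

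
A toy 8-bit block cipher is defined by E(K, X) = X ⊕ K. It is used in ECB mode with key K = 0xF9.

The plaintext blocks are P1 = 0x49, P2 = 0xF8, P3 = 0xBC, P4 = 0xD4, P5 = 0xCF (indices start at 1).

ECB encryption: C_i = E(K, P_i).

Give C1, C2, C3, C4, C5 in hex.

C1: E(K, 0x49) = 0xB0.
C2: E(K, 0xF8) = 0x01.
C3: E(K, 0xBC) = 0x45.
C4: E(K, 0xD4) = 0x2D.
C5: E(K, 0xCF) = 0x36.

C1 = 0xB0, C2 = 0x01, C3 = 0x45, C4 = 0x2D, C5 = 0x36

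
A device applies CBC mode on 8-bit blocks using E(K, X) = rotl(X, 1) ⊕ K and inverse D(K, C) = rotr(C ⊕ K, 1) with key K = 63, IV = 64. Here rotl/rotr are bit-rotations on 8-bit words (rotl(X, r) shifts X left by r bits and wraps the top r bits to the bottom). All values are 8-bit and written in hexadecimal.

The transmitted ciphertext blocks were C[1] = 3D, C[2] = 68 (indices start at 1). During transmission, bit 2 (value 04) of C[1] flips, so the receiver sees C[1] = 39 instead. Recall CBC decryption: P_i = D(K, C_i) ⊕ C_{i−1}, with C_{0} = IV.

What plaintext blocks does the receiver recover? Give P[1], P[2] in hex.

P[1] = 49, P[2] = BC

Only C[1] changed, to 39. In CBC, a change in C_i garbles P_i and flips the same bit in P_{i+1}. Decrypting the received ciphertext:
P[1]: D(K, 39) = 2D; 2D ⊕ 64 = 49.
P[2]: D(K, 68) = 85; 85 ⊕ 39 = BC.
Blocks that differ from the original plaintext: P[1], P[2].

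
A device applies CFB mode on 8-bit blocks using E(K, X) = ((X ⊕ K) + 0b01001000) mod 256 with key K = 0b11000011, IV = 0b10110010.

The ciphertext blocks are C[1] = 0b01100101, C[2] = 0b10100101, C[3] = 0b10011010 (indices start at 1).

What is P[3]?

P[3] = 0b00110100

CFB decryption: P_i = C_i ⊕ E(K, C_{i−1}), with C_{0} = IV.
P[3]: E(K, 0b10100101) = 0b10101110; 0b10011010 ⊕ 0b10101110 = 0b00110100.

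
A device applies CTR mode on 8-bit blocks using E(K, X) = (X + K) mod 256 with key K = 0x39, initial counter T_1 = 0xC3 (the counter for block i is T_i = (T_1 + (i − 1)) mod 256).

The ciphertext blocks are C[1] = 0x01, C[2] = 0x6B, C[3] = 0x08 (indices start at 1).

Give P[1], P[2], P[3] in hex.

CTR decryption: S_i = E(K, T_i) where T_i is the counter for block i; P_i = C_i ⊕ S_i.
P[1]: T = 0xC3, S = E(K, T) = 0xFC; 0x01 ⊕ 0xFC = 0xFD.
P[2]: T = 0xC4, S = E(K, T) = 0xFD; 0x6B ⊕ 0xFD = 0x96.
P[3]: T = 0xC5, S = E(K, T) = 0xFE; 0x08 ⊕ 0xFE = 0xF6.

P[1] = 0xFD, P[2] = 0x96, P[3] = 0xF6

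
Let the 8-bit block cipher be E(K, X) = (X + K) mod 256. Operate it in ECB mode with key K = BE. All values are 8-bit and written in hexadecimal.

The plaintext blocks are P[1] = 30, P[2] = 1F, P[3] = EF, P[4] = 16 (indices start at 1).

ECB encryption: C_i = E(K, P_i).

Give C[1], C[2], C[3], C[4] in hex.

C[1]: E(K, 30) = EE.
C[2]: E(K, 1F) = DD.
C[3]: E(K, EF) = AD.
C[4]: E(K, 16) = D4.

C[1] = EE, C[2] = DD, C[3] = AD, C[4] = D4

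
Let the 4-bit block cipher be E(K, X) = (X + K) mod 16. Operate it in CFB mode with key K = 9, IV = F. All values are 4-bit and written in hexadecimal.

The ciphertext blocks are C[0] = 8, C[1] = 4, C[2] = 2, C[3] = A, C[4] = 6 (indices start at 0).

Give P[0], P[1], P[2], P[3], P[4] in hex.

P[0] = 0, P[1] = 5, P[2] = F, P[3] = 1, P[4] = 5

CFB decryption: P_i = C_i ⊕ E(K, C_{i−1}), with C_{−1} = IV.
P[0]: E(K, F) = 8; 8 ⊕ 8 = 0.
P[1]: E(K, 8) = 1; 4 ⊕ 1 = 5.
P[2]: E(K, 4) = D; 2 ⊕ D = F.
P[3]: E(K, 2) = B; A ⊕ B = 1.
P[4]: E(K, A) = 3; 6 ⊕ 3 = 5.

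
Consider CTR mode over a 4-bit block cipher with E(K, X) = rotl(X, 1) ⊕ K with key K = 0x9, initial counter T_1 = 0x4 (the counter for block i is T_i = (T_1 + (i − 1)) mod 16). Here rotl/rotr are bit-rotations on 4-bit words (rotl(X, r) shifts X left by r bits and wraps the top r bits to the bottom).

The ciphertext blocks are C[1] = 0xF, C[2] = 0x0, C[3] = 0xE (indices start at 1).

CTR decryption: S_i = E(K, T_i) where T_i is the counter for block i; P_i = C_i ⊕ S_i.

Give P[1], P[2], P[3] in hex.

P[1]: T = 0x4, S = E(K, T) = 0x1; 0xF ⊕ 0x1 = 0xE.
P[2]: T = 0x5, S = E(K, T) = 0x3; 0x0 ⊕ 0x3 = 0x3.
P[3]: T = 0x6, S = E(K, T) = 0x5; 0xE ⊕ 0x5 = 0xB.

P[1] = 0xE, P[2] = 0x3, P[3] = 0xB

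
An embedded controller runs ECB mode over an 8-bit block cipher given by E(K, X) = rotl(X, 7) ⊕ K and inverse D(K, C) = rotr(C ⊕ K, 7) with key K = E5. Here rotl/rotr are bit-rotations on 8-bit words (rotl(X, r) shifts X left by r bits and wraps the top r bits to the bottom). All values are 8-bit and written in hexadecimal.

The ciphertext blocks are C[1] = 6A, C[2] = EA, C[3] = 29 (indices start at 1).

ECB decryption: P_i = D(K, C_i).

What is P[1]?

P[1] = 1F

P[1]: D(K, 6A) = 1F.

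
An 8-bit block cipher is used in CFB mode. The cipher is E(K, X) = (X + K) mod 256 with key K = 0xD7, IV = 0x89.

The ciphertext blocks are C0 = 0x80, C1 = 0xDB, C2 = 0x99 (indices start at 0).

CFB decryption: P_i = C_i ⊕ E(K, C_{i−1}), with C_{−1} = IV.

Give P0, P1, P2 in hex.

P0: E(K, 0x89) = 0x60; 0x80 ⊕ 0x60 = 0xE0.
P1: E(K, 0x80) = 0x57; 0xDB ⊕ 0x57 = 0x8C.
P2: E(K, 0xDB) = 0xB2; 0x99 ⊕ 0xB2 = 0x2B.

P0 = 0xE0, P1 = 0x8C, P2 = 0x2B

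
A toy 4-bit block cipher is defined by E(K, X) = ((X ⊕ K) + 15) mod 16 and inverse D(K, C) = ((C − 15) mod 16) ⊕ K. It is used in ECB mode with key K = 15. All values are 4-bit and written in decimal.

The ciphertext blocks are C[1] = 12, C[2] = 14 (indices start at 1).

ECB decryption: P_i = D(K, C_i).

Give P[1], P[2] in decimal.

P[1] = 2, P[2] = 0

P[1]: D(K, 12) = 2.
P[2]: D(K, 14) = 0.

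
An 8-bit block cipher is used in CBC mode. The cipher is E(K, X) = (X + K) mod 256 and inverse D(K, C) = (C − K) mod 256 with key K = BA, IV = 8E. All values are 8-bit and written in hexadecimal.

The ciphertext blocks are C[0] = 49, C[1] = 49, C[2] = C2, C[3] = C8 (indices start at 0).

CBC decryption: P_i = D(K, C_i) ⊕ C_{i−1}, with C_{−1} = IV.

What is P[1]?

P[1]: D(K, 49) = 8F; 8F ⊕ 49 = C6.

P[1] = C6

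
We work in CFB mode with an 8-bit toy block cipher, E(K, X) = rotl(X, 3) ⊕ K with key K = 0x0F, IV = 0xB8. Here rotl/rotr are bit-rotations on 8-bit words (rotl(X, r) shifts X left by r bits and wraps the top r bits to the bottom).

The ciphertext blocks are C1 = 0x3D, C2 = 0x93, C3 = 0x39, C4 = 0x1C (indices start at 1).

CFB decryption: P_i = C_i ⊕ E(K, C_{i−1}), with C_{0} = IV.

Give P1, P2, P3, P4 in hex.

P1 = 0xF7, P2 = 0x75, P3 = 0xAA, P4 = 0xDA

P1: E(K, 0xB8) = 0xCA; 0x3D ⊕ 0xCA = 0xF7.
P2: E(K, 0x3D) = 0xE6; 0x93 ⊕ 0xE6 = 0x75.
P3: E(K, 0x93) = 0x93; 0x39 ⊕ 0x93 = 0xAA.
P4: E(K, 0x39) = 0xC6; 0x1C ⊕ 0xC6 = 0xDA.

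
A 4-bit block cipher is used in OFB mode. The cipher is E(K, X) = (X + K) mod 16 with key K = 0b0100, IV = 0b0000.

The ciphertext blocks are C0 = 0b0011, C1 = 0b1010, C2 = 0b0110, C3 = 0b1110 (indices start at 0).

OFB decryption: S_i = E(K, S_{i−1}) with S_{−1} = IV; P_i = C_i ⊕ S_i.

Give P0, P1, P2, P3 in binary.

P0: S = E(K, 0b0000) = 0b0100; 0b0011 ⊕ 0b0100 = 0b0111.
P1: S = E(K, 0b0100) = 0b1000; 0b1010 ⊕ 0b1000 = 0b0010.
P2: S = E(K, 0b1000) = 0b1100; 0b0110 ⊕ 0b1100 = 0b1010.
P3: S = E(K, 0b1100) = 0b0000; 0b1110 ⊕ 0b0000 = 0b1110.

P0 = 0b0111, P1 = 0b0010, P2 = 0b1010, P3 = 0b1110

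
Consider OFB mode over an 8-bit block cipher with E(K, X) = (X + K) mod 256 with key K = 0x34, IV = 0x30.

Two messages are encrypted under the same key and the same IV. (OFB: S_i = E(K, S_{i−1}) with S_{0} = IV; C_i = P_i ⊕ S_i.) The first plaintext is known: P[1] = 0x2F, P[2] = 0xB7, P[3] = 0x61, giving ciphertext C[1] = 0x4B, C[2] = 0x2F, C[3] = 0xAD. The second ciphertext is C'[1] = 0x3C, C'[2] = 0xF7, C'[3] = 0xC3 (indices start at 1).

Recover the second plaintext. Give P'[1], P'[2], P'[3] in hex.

In OFB with a reused IV, both messages share the same keystream S_i, so C_i ⊕ C'_i = P_i ⊕ P'_i and thus P'_i = P_i ⊕ C_i ⊕ C'_i.
P'[1]: 0x2F ⊕ 0x4B ⊕ 0x3C = 0x58.
P'[2]: 0xB7 ⊕ 0x2F ⊕ 0xF7 = 0x6F.
P'[3]: 0x61 ⊕ 0xAD ⊕ 0xC3 = 0x0F.

P'[1] = 0x58, P'[2] = 0x6F, P'[3] = 0x0F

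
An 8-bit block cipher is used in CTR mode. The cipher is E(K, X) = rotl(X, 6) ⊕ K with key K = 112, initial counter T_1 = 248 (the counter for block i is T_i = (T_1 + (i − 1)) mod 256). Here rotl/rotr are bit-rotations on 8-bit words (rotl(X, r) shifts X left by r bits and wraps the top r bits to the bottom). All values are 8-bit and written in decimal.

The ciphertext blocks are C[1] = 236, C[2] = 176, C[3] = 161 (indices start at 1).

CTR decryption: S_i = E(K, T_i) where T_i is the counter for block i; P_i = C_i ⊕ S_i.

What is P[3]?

P[3] = 111

P[3]: T = 250, S = E(K, T) = 206; 161 ⊕ 206 = 111.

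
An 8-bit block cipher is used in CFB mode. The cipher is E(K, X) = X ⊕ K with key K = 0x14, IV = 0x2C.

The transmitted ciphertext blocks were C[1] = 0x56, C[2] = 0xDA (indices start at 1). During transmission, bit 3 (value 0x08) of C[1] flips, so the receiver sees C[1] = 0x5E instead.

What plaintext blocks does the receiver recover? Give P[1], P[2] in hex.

P[1] = 0x66, P[2] = 0x90

CFB decryption: P_i = C_i ⊕ E(K, C_{i−1}), with C_{0} = IV.
Only C[1] changed, to 0x5E. In CFB, a change in C_i flips the same bit in P_i and garbles P_{i+1}. Decrypting the received ciphertext:
P[1]: E(K, 0x2C) = 0x38; 0x5E ⊕ 0x38 = 0x66.
P[2]: E(K, 0x5E) = 0x4A; 0xDA ⊕ 0x4A = 0x90.
Blocks that differ from the original plaintext: P[1], P[2].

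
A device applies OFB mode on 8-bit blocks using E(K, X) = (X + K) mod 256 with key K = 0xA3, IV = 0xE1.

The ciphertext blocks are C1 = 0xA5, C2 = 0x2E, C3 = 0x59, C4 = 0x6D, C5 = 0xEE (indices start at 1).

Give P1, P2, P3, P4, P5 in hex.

OFB decryption: S_i = E(K, S_{i−1}) with S_{0} = IV; P_i = C_i ⊕ S_i.
P1: S = E(K, 0xE1) = 0x84; 0xA5 ⊕ 0x84 = 0x21.
P2: S = E(K, 0x84) = 0x27; 0x2E ⊕ 0x27 = 0x09.
P3: S = E(K, 0x27) = 0xCA; 0x59 ⊕ 0xCA = 0x93.
P4: S = E(K, 0xCA) = 0x6D; 0x6D ⊕ 0x6D = 0x00.
P5: S = E(K, 0x6D) = 0x10; 0xEE ⊕ 0x10 = 0xFE.

P1 = 0x21, P2 = 0x09, P3 = 0x93, P4 = 0x00, P5 = 0xFE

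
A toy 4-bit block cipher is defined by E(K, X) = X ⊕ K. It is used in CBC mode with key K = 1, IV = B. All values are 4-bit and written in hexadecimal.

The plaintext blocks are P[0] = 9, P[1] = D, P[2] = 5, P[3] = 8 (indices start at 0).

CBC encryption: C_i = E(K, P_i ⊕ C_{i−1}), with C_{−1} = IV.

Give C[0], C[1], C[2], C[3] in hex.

C[0]: P[0] ⊕ B = 2; E(K, 2) = 3.
C[1]: P[1] ⊕ 3 = E; E(K, E) = F.
C[2]: P[2] ⊕ F = A; E(K, A) = B.
C[3]: P[3] ⊕ B = 3; E(K, 3) = 2.

C[0] = 3, C[1] = F, C[2] = B, C[3] = 2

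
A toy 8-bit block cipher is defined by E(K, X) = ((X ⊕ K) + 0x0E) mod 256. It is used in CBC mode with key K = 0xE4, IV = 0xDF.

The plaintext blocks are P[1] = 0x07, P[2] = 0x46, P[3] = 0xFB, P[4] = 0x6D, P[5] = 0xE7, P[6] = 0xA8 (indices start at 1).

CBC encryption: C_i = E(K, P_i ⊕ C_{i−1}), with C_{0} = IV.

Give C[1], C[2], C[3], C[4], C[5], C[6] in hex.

C[1]: P[1] ⊕ 0xDF = 0xD8; E(K, 0xD8) = 0x4A.
C[2]: P[2] ⊕ 0x4A = 0x0C; E(K, 0x0C) = 0xF6.
C[3]: P[3] ⊕ 0xF6 = 0x0D; E(K, 0x0D) = 0xF7.
C[4]: P[4] ⊕ 0xF7 = 0x9A; E(K, 0x9A) = 0x8C.
C[5]: P[5] ⊕ 0x8C = 0x6B; E(K, 0x6B) = 0x9D.
C[6]: P[6] ⊕ 0x9D = 0x35; E(K, 0x35) = 0xDF.

C[1] = 0x4A, C[2] = 0xF6, C[3] = 0xF7, C[4] = 0x8C, C[5] = 0x9D, C[6] = 0xDF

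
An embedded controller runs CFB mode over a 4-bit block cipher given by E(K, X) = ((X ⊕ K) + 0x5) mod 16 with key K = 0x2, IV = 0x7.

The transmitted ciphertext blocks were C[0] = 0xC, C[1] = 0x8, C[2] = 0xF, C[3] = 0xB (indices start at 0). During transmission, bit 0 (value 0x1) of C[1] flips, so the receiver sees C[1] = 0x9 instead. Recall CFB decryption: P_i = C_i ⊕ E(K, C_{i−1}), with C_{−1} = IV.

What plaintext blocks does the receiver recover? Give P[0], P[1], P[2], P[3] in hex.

Only C[1] changed, to 0x9. In CFB, a change in C_i flips the same bit in P_i and garbles P_{i+1}. Decrypting the received ciphertext:
P[0]: E(K, 0x7) = 0xA; 0xC ⊕ 0xA = 0x6.
P[1]: E(K, 0xC) = 0x3; 0x9 ⊕ 0x3 = 0xA.
P[2]: E(K, 0x9) = 0x0; 0xF ⊕ 0x0 = 0xF.
P[3]: E(K, 0xF) = 0x2; 0xB ⊕ 0x2 = 0x9.
Blocks that differ from the original plaintext: P[1], P[2].

P[0] = 0x6, P[1] = 0xA, P[2] = 0xF, P[3] = 0x9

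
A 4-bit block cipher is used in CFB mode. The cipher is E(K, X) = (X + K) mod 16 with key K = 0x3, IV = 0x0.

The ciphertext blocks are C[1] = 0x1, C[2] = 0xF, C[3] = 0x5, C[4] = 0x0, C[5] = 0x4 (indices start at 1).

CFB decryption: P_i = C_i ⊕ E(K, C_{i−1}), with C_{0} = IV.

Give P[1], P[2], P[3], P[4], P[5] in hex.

P[1]: E(K, 0x0) = 0x3; 0x1 ⊕ 0x3 = 0x2.
P[2]: E(K, 0x1) = 0x4; 0xF ⊕ 0x4 = 0xB.
P[3]: E(K, 0xF) = 0x2; 0x5 ⊕ 0x2 = 0x7.
P[4]: E(K, 0x5) = 0x8; 0x0 ⊕ 0x8 = 0x8.
P[5]: E(K, 0x0) = 0x3; 0x4 ⊕ 0x3 = 0x7.

P[1] = 0x2, P[2] = 0xB, P[3] = 0x7, P[4] = 0x8, P[5] = 0x7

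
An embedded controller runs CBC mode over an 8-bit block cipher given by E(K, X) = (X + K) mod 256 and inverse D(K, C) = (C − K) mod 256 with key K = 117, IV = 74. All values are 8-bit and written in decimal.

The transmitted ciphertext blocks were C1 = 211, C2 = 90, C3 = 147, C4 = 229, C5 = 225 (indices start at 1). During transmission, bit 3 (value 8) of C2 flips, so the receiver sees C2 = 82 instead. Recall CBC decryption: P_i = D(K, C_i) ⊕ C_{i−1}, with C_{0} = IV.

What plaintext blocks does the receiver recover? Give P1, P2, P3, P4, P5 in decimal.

P1 = 20, P2 = 14, P3 = 76, P4 = 227, P5 = 137

Only C2 changed, to 82. In CBC, a change in C_i garbles P_i and flips the same bit in P_{i+1}. Decrypting the received ciphertext:
P1: D(K, 211) = 94; 94 ⊕ 74 = 20.
P2: D(K, 82) = 221; 221 ⊕ 211 = 14.
P3: D(K, 147) = 30; 30 ⊕ 82 = 76.
P4: D(K, 229) = 112; 112 ⊕ 147 = 227.
P5: D(K, 225) = 108; 108 ⊕ 229 = 137.
Blocks that differ from the original plaintext: P2, P3.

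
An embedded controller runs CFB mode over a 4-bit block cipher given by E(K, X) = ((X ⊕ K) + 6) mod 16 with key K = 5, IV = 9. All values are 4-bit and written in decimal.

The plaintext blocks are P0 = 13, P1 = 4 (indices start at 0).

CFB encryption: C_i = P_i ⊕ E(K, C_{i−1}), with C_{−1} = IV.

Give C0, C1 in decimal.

C0 = 15, C1 = 4

C0: E(K, 9) = 2; 13 ⊕ 2 = 15.
C1: E(K, 15) = 0; 4 ⊕ 0 = 4.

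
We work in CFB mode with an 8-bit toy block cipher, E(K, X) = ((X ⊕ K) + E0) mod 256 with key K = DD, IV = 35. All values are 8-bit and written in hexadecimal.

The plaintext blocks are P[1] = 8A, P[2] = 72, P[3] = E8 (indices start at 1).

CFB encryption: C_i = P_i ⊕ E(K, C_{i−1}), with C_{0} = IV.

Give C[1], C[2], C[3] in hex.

C[1] = 42, C[2] = 0D, C[3] = 58

C[1]: E(K, 35) = C8; 8A ⊕ C8 = 42.
C[2]: E(K, 42) = 7F; 72 ⊕ 7F = 0D.
C[3]: E(K, 0D) = B0; E8 ⊕ B0 = 58.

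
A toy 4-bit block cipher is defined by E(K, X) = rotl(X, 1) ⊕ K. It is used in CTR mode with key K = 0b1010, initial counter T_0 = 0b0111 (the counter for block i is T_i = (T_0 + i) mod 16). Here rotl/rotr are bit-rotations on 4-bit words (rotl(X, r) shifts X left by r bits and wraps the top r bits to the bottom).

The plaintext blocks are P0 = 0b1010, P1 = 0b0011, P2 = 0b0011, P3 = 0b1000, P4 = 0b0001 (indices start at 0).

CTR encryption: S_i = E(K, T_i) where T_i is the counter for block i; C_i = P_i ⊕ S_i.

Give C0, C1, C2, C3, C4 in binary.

C0 = 0b1110, C1 = 0b1000, C2 = 0b1010, C3 = 0b0111, C4 = 0b1100

C0: T = 0b0111, S = E(K, T) = 0b0100; 0b1010 ⊕ 0b0100 = 0b1110.
C1: T = 0b1000, S = E(K, T) = 0b1011; 0b0011 ⊕ 0b1011 = 0b1000.
C2: T = 0b1001, S = E(K, T) = 0b1001; 0b0011 ⊕ 0b1001 = 0b1010.
C3: T = 0b1010, S = E(K, T) = 0b1111; 0b1000 ⊕ 0b1111 = 0b0111.
C4: T = 0b1011, S = E(K, T) = 0b1101; 0b0001 ⊕ 0b1101 = 0b1100.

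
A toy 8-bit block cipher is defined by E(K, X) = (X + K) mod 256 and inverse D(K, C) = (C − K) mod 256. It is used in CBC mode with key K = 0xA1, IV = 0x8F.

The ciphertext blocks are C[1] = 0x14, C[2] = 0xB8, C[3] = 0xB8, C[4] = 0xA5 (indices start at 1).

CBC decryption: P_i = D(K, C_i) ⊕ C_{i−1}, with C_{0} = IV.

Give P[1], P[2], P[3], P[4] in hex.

P[1]: D(K, 0x14) = 0x73; 0x73 ⊕ 0x8F = 0xFC.
P[2]: D(K, 0xB8) = 0x17; 0x17 ⊕ 0x14 = 0x03.
P[3]: D(K, 0xB8) = 0x17; 0x17 ⊕ 0xB8 = 0xAF.
P[4]: D(K, 0xA5) = 0x04; 0x04 ⊕ 0xB8 = 0xBC.

P[1] = 0xFC, P[2] = 0x03, P[3] = 0xAF, P[4] = 0xBC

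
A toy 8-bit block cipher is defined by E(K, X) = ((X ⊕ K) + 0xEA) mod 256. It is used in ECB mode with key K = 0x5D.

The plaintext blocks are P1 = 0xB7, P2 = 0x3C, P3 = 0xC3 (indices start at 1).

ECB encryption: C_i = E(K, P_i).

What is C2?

C2 = 0x4B

C2: E(K, 0x3C) = 0x4B.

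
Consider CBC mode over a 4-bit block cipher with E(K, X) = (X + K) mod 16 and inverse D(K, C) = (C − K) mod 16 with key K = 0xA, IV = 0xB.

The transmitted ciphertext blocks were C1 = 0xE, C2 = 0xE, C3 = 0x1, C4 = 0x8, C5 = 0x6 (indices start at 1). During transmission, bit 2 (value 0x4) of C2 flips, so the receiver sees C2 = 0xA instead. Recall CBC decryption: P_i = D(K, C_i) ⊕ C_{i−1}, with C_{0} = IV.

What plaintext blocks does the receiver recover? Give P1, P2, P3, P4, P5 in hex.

P1 = 0xF, P2 = 0xE, P3 = 0xD, P4 = 0xF, P5 = 0x4

Only C2 changed, to 0xA. In CBC, a change in C_i garbles P_i and flips the same bit in P_{i+1}. Decrypting the received ciphertext:
P1: D(K, 0xE) = 0x4; 0x4 ⊕ 0xB = 0xF.
P2: D(K, 0xA) = 0x0; 0x0 ⊕ 0xE = 0xE.
P3: D(K, 0x1) = 0x7; 0x7 ⊕ 0xA = 0xD.
P4: D(K, 0x8) = 0xE; 0xE ⊕ 0x1 = 0xF.
P5: D(K, 0x6) = 0xC; 0xC ⊕ 0x8 = 0x4.
Blocks that differ from the original plaintext: P2, P3.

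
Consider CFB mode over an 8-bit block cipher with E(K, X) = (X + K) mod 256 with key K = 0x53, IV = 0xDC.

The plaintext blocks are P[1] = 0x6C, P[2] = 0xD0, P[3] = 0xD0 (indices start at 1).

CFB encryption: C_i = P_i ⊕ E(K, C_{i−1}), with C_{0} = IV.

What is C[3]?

C[1]: E(K, 0xDC) = 0x2F; 0x6C ⊕ 0x2F = 0x43.
C[2]: E(K, 0x43) = 0x96; 0xD0 ⊕ 0x96 = 0x46.
C[3]: E(K, 0x46) = 0x99; 0xD0 ⊕ 0x99 = 0x49.

C[3] = 0x49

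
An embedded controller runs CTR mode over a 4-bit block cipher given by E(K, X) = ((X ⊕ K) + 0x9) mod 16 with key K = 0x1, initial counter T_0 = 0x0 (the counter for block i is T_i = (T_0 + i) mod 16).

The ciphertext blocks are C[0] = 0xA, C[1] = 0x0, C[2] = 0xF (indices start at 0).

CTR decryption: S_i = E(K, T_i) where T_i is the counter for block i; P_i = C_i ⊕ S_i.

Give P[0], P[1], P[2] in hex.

P[0] = 0x0, P[1] = 0x9, P[2] = 0x3

P[0]: T = 0x0, S = E(K, T) = 0xA; 0xA ⊕ 0xA = 0x0.
P[1]: T = 0x1, S = E(K, T) = 0x9; 0x0 ⊕ 0x9 = 0x9.
P[2]: T = 0x2, S = E(K, T) = 0xC; 0xF ⊕ 0xC = 0x3.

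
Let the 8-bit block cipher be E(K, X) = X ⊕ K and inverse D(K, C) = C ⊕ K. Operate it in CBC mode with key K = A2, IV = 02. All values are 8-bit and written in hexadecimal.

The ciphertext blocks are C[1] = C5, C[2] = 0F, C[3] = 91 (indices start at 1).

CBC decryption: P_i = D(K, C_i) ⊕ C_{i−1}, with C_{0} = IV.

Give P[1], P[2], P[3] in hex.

P[1]: D(K, C5) = 67; 67 ⊕ 02 = 65.
P[2]: D(K, 0F) = AD; AD ⊕ C5 = 68.
P[3]: D(K, 91) = 33; 33 ⊕ 0F = 3C.

P[1] = 65, P[2] = 68, P[3] = 3C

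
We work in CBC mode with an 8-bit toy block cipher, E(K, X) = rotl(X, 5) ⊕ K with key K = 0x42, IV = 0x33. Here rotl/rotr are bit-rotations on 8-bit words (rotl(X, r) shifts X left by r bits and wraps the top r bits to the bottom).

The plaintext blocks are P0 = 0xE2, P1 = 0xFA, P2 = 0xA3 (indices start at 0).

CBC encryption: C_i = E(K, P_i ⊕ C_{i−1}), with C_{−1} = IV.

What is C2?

C2 = 0x74

C0: P0 ⊕ 0x33 = 0xD1; E(K, 0xD1) = 0x78.
C1: P1 ⊕ 0x78 = 0x82; E(K, 0x82) = 0x12.
C2: P2 ⊕ 0x12 = 0xB1; E(K, 0xB1) = 0x74.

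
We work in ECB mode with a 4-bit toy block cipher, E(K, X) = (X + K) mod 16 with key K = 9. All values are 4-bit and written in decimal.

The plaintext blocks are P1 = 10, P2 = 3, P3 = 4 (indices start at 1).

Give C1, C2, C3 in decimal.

C1 = 3, C2 = 12, C3 = 13

ECB encryption: C_i = E(K, P_i).
C1: E(K, 10) = 3.
C2: E(K, 3) = 12.
C3: E(K, 4) = 13.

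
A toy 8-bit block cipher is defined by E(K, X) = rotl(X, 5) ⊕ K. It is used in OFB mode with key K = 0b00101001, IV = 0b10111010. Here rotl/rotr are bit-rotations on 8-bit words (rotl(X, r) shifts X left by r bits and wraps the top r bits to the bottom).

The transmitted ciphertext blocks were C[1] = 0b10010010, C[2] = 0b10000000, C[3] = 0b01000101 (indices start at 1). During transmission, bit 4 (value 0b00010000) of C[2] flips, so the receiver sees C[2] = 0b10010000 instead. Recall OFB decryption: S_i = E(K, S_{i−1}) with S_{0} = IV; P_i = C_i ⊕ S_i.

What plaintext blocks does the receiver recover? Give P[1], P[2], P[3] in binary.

Only C[2] changed, to 0b10010000. In OFB, a change in C_i flips the same bit in P_i only; the keystream is unaffected. Decrypting the received ciphertext:
P[1]: S = E(K, 0b10111010) = 0b01111110; 0b10010010 ⊕ 0b01111110 = 0b11101100.
P[2]: S = E(K, 0b01111110) = 0b11100110; 0b10010000 ⊕ 0b11100110 = 0b01110110.
P[3]: S = E(K, 0b11100110) = 0b11110101; 0b01000101 ⊕ 0b11110101 = 0b10110000.
Blocks that differ from the original plaintext: P[2].

P[1] = 0b11101100, P[2] = 0b01110110, P[3] = 0b10110000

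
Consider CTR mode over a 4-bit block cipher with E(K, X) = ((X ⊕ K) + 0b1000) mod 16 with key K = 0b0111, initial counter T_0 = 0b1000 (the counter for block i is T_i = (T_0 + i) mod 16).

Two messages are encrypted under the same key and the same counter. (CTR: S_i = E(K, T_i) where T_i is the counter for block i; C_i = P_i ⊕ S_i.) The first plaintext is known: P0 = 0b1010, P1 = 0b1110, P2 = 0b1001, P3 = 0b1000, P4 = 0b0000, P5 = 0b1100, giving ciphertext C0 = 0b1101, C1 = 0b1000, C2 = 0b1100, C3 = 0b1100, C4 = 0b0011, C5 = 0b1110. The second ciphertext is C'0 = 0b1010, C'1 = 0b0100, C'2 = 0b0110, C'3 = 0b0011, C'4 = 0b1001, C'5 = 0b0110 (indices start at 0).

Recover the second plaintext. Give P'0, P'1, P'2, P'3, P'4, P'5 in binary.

P'0 = 0b1101, P'1 = 0b0010, P'2 = 0b0011, P'3 = 0b0111, P'4 = 0b1010, P'5 = 0b0100

In CTR with a reused counter, both messages share the same keystream S_i, so C_i ⊕ C'_i = P_i ⊕ P'_i and thus P'_i = P_i ⊕ C_i ⊕ C'_i.
P'0: 0b1010 ⊕ 0b1101 ⊕ 0b1010 = 0b1101.
P'1: 0b1110 ⊕ 0b1000 ⊕ 0b0100 = 0b0010.
P'2: 0b1001 ⊕ 0b1100 ⊕ 0b0110 = 0b0011.
P'3: 0b1000 ⊕ 0b1100 ⊕ 0b0011 = 0b0111.
P'4: 0b0000 ⊕ 0b0011 ⊕ 0b1001 = 0b1010.
P'5: 0b1100 ⊕ 0b1110 ⊕ 0b0110 = 0b0100.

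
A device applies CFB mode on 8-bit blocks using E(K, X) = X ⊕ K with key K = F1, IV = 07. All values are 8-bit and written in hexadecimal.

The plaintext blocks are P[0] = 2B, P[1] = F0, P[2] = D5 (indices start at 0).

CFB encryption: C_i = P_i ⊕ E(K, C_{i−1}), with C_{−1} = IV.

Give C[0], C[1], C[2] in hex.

C[0]: E(K, 07) = F6; 2B ⊕ F6 = DD.
C[1]: E(K, DD) = 2C; F0 ⊕ 2C = DC.
C[2]: E(K, DC) = 2D; D5 ⊕ 2D = F8.

C[0] = DD, C[1] = DC, C[2] = F8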